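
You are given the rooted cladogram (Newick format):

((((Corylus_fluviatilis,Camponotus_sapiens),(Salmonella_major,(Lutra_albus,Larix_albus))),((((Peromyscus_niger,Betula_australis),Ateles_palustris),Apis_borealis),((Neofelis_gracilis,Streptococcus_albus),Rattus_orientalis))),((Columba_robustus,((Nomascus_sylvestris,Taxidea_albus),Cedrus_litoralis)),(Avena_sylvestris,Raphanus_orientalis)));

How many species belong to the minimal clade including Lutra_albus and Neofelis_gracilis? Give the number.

The MRCA of Lutra_albus and Neofelis_gracilis is the node subtending (((Corylus_fluviatilis,Camponotus_sapiens),(Salmonella_major,(Lutra_albus,Larix_albus))),((((Peromyscus_niger,Betula_australis),Ateles_palustris),Apis_borealis),((Neofelis_gracilis,Streptococcus_albus),Rattus_orientalis))).
That clade contains 12 terminal taxa: Apis_borealis, Ateles_palustris, Betula_australis, Camponotus_sapiens, Corylus_fluviatilis, Larix_albus, Lutra_albus, Neofelis_gracilis, Peromyscus_niger, Rattus_orientalis, Salmonella_major, Streptococcus_albus.

12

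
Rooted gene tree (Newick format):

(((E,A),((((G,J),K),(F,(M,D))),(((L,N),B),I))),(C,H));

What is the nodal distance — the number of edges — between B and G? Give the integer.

7

The MRCA of B and G is the node subtending ((((G,J),K),(F,(M,D))),(((L,N),B),I)).
From B up to that node: 3 branches. From G up to the same node: 4 branches. Total: 3 + 4 = 7.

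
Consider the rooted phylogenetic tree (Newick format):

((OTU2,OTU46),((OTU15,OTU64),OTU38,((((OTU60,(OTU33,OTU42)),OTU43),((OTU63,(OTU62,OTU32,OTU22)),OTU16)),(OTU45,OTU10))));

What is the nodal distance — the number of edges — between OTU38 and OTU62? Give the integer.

7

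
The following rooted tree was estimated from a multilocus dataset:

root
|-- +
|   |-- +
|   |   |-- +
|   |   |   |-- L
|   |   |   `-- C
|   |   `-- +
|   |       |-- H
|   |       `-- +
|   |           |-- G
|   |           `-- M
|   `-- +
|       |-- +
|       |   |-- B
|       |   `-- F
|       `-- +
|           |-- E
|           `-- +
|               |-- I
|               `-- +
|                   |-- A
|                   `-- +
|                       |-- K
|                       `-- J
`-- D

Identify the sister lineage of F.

B

F attaches to the tree at the node subtending (B,F).
The other lineage descending from that same node — the sister group — is the single tip B.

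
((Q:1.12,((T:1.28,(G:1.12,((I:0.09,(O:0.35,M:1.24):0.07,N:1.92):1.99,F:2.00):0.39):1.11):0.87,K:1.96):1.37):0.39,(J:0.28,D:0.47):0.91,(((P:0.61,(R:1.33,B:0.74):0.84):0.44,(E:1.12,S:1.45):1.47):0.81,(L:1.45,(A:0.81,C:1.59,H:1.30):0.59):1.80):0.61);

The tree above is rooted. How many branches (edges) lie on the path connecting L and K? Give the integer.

6

The MRCA of L and K is the root of the tree.
From L up to that node: 3 branches. From K up to the same node: 3 branches. Total: 3 + 3 = 6.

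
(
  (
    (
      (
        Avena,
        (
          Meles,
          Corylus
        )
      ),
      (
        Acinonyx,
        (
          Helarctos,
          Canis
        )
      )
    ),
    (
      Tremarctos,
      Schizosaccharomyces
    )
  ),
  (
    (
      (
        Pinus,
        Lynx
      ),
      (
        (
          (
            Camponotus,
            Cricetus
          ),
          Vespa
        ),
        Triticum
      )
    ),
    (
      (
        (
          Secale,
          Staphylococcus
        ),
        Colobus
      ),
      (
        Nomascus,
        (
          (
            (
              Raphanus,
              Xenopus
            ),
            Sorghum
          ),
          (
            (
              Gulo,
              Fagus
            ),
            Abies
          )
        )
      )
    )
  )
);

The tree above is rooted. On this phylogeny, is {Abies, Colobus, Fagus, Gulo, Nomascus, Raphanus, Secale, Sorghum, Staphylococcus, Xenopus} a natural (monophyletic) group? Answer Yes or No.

Yes

The most recent common ancestor of these taxa subtends (((Secale,Staphylococcus),Colobus),(Nomascus,(((Raphanus,Xenopus),Sorghum),((Gulo,Fagus),Abies)))).
That clade has exactly 10 tips — every listed taxon and nothing else — so the group is monophyletic.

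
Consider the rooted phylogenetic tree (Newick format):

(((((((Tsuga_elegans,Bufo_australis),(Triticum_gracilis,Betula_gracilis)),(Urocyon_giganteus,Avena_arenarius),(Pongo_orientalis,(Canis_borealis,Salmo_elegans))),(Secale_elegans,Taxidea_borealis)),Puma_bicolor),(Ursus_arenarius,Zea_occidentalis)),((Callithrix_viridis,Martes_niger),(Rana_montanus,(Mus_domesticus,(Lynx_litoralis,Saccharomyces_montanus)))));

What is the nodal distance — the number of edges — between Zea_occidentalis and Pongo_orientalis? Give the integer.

The MRCA of Zea_occidentalis and Pongo_orientalis is the node subtending ((((((Tsuga_elegans,Bufo_australis),(Triticum_gracilis,Betula_gracilis)),(Urocyon_giganteus,Avena_arenarius),(Pongo_orientalis,(Canis_borealis,Salmo_elegans))),(Secale_elegans,Taxidea_borealis)),Puma_bicolor),(Ursus_arenarius,Zea_occidentalis)).
From Zea_occidentalis up to that node: 2 branches. From Pongo_orientalis up to the same node: 5 branches. Total: 2 + 5 = 7.

7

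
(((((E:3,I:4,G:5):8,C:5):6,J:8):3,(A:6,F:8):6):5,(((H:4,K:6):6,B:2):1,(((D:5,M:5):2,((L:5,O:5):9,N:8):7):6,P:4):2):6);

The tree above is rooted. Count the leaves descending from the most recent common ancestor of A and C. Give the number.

7

The MRCA of A and C is the node subtending ((((E,I,G),C),J),(A,F)).
That clade contains 7 terminal taxa: A, C, E, F, G, I, J.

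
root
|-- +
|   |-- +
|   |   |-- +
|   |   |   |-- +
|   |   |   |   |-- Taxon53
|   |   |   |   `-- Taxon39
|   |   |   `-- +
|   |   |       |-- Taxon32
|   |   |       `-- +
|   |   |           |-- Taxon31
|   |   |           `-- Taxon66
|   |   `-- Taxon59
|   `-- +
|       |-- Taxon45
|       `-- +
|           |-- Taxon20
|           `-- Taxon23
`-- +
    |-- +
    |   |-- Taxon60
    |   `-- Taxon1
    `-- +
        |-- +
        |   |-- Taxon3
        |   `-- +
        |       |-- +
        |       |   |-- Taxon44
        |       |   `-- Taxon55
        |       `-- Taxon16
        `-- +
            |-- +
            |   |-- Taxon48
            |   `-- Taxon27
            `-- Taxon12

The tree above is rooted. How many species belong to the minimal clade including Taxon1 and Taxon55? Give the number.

The MRCA of Taxon1 and Taxon55 is the node subtending ((Taxon60,Taxon1),((Taxon3,((Taxon44,Taxon55),Taxon16)),((Taxon48,Taxon27),Taxon12))).
That clade contains 9 terminal taxa: Taxon1, Taxon12, Taxon16, Taxon27, Taxon3, Taxon44, Taxon48, Taxon55, Taxon60.

9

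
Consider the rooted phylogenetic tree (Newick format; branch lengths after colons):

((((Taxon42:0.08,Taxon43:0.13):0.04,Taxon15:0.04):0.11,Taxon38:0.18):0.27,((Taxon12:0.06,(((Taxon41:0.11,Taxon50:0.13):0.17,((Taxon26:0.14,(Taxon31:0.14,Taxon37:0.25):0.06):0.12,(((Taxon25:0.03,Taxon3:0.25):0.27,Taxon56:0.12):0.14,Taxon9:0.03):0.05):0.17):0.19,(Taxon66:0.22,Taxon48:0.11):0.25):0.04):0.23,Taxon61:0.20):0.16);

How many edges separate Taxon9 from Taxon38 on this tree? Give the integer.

9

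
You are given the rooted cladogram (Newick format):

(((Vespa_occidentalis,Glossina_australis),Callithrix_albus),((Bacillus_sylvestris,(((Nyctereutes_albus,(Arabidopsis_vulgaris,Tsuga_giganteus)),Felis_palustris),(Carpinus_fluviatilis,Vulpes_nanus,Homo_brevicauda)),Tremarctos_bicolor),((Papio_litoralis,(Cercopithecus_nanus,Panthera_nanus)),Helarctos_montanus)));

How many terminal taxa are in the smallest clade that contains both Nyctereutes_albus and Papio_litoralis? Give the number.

The MRCA of Nyctereutes_albus and Papio_litoralis is the node subtending ((Bacillus_sylvestris,(((Nyctereutes_albus,(Arabidopsis_vulgaris,Tsuga_giganteus)),Felis_palustris),(Carpinus_fluviatilis,Vulpes_nanus,Homo_brevicauda)),Tremarctos_bicolor),((Papio_litoralis,(Cercopithecus_nanus,Panthera_nanus)),Helarctos_montanus)).
That clade contains 13 terminal taxa: Arabidopsis_vulgaris, Bacillus_sylvestris, Carpinus_fluviatilis, Cercopithecus_nanus, Felis_palustris, Helarctos_montanus, Homo_brevicauda, Nyctereutes_albus, Panthera_nanus, Papio_litoralis, Tremarctos_bicolor, Tsuga_giganteus, Vulpes_nanus.

13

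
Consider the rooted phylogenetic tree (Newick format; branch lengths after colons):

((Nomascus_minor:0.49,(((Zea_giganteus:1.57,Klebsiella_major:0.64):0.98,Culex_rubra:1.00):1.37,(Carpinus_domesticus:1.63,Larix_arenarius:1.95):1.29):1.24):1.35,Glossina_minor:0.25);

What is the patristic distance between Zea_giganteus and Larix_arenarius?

7.16

The path runs Zea_giganteus → … → MRCA → … → Larix_arenarius; the MRCA is the node subtending (((Zea_giganteus,Klebsiella_major),Culex_rubra),(Carpinus_domesticus,Larix_arenarius)).
Branch lengths along that path: 1.57 + 0.98 + 1.37 + 1.29 + 1.95 = 7.16.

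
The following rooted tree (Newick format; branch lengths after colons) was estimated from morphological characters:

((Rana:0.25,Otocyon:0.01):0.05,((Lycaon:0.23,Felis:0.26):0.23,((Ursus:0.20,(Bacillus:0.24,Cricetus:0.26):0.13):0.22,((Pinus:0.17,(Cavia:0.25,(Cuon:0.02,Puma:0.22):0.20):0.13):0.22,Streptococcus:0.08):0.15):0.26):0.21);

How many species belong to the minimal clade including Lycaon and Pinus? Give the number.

10

The MRCA of Lycaon and Pinus is the node subtending ((Lycaon,Felis),((Ursus,(Bacillus,Cricetus)),((Pinus,(Cavia,(Cuon,Puma))),Streptococcus))).
That clade contains 10 terminal taxa: Bacillus, Cavia, Cricetus, Cuon, Felis, Lycaon, Pinus, Puma, Streptococcus, Ursus.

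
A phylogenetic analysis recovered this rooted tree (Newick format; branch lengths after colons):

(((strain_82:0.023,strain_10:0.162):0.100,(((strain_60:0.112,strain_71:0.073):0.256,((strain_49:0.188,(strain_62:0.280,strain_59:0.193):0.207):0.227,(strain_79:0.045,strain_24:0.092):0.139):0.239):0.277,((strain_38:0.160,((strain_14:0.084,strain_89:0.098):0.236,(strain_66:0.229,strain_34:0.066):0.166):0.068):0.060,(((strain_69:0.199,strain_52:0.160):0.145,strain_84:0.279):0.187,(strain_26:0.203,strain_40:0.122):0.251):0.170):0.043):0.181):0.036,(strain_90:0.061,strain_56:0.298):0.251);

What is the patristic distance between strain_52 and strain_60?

1.350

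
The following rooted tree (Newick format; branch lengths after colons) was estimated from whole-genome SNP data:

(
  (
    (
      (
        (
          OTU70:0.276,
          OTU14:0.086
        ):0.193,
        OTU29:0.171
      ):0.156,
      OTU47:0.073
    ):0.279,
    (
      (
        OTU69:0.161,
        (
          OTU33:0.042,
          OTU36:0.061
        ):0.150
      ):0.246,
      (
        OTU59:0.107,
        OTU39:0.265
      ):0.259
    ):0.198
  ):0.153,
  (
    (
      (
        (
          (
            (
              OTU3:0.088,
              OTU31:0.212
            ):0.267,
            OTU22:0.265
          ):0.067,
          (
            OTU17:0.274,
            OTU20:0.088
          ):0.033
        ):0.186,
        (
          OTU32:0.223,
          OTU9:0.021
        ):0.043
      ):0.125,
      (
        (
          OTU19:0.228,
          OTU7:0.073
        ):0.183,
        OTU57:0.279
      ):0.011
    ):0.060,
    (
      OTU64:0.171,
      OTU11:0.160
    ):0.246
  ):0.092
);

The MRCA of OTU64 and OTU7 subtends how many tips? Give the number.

The MRCA of OTU64 and OTU7 is the node subtending ((((((OTU3,OTU31),OTU22),(OTU17,OTU20)),(OTU32,OTU9)),((OTU19,OTU7),OTU57)),(OTU64,OTU11)).
That clade contains 12 terminal taxa: OTU11, OTU17, OTU19, OTU20, OTU22, OTU3, OTU31, OTU32, OTU57, OTU64, OTU7, OTU9.

12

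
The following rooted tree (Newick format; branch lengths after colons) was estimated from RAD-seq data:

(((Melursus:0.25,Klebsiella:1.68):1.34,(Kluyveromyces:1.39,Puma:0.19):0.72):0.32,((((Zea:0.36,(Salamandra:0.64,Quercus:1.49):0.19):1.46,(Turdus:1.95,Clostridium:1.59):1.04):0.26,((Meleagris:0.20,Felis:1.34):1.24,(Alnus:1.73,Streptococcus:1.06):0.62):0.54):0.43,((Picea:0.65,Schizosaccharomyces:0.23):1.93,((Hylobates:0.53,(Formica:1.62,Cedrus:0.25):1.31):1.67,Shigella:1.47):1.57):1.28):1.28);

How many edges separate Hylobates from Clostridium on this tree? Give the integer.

The MRCA of Hylobates and Clostridium is the node subtending ((((Zea,(Salamandra,Quercus)),(Turdus,Clostridium)),((Meleagris,Felis),(Alnus,Streptococcus))),((Picea,Schizosaccharomyces),((Hylobates,(Formica,Cedrus)),Shigella))).
From Hylobates up to that node: 4 branches. From Clostridium up to the same node: 4 branches. Total: 4 + 4 = 8.

8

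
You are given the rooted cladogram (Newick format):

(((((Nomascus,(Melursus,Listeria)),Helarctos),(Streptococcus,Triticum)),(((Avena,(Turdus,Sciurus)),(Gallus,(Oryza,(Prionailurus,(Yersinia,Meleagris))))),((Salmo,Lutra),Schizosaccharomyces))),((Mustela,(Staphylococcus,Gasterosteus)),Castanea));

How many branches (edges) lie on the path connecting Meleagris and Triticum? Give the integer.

10

The MRCA of Meleagris and Triticum is the node subtending ((((Nomascus,(Melursus,Listeria)),Helarctos),(Streptococcus,Triticum)),(((Avena,(Turdus,Sciurus)),(Gallus,(Oryza,(Prionailurus,(Yersinia,Meleagris))))),((Salmo,Lutra),Schizosaccharomyces))).
From Meleagris up to that node: 7 branches. From Triticum up to the same node: 3 branches. Total: 7 + 3 = 10.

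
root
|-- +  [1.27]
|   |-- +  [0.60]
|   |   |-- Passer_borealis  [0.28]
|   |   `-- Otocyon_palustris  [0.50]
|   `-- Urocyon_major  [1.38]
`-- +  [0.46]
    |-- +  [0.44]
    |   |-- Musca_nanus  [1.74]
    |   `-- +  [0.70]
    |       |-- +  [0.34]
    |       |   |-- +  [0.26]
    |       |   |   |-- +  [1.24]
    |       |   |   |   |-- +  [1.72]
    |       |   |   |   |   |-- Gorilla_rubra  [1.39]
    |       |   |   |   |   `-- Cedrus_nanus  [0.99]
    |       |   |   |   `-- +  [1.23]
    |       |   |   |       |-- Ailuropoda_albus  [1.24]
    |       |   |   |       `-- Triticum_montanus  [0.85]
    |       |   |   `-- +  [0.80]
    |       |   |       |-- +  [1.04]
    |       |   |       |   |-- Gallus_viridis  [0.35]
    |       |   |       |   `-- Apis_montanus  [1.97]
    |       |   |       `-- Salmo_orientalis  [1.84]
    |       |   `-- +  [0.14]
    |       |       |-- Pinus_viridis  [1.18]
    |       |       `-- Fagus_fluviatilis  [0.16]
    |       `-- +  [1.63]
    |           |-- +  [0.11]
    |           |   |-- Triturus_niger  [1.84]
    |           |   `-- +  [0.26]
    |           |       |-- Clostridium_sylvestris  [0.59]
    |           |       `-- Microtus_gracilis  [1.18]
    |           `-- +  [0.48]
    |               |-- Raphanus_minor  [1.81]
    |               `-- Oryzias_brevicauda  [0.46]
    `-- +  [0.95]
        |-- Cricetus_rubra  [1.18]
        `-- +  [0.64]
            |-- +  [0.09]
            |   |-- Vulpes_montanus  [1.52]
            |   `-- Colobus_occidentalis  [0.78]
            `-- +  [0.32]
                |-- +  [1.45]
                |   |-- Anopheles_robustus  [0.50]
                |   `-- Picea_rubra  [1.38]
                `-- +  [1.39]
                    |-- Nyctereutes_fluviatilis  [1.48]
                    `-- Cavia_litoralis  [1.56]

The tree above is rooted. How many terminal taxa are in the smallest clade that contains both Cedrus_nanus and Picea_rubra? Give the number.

22

The MRCA of Cedrus_nanus and Picea_rubra is the node subtending ((Musca_nanus,(((((Gorilla_rubra,Cedrus_nanus),(Ailuropoda_albus,Triticum_montanus)),((Gallus_viridis,Apis_montanus),Salmo_orientalis)),(Pinus_viridis,Fagus_fluviatilis)),((Triturus_niger,(Clostridium_sylvestris,Microtus_gracilis)),(Raphanus_minor,Oryzias_brevicauda)))),(Cricetus_rubra,((Vulpes_montanus,Colobus_occidentalis),((Anopheles_robustus,Picea_rubra),(Nyctereutes_fluviatilis,Cavia_litoralis))))).
That clade contains 22 terminal taxa: Ailuropoda_albus, Anopheles_robustus, Apis_montanus, Cavia_litoralis, Cedrus_nanus, Clostridium_sylvestris, Colobus_occidentalis, Cricetus_rubra, Fagus_fluviatilis, Gallus_viridis, Gorilla_rubra, Microtus_gracilis, Musca_nanus, Nyctereutes_fluviatilis, Oryzias_brevicauda, Picea_rubra, Pinus_viridis, Raphanus_minor, Salmo_orientalis, Triticum_montanus, Triturus_niger, Vulpes_montanus.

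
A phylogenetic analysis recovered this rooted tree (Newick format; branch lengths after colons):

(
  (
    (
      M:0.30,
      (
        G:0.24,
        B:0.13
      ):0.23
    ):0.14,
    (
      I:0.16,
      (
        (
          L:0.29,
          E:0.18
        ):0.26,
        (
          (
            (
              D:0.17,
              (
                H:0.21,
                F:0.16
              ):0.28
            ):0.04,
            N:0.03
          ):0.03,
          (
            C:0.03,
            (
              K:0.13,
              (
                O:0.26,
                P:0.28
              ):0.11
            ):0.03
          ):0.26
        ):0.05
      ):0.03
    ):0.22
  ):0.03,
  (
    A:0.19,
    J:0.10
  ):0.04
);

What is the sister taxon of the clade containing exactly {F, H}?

D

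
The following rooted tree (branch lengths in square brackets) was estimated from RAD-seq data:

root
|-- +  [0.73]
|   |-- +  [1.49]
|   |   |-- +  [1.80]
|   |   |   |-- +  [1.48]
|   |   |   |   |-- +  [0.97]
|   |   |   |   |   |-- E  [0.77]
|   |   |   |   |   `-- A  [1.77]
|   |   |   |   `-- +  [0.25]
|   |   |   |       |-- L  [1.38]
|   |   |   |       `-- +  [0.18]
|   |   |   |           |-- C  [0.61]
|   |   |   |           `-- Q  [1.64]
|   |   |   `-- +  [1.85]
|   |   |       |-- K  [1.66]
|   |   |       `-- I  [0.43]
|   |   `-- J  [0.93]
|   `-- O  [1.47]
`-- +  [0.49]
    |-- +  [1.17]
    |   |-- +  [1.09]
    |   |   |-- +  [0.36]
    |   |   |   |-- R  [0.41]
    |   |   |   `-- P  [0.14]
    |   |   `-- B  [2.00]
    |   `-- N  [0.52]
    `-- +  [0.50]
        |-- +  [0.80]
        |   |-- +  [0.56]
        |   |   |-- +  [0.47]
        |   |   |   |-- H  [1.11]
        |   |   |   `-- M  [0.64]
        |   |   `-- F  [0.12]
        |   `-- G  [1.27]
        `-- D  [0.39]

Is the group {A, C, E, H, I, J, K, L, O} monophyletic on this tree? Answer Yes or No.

No

The MRCA of the listed taxa is the root, so the smallest clade containing them is the whole tree.
That clade also contains B, D, F, G, M, N, P, Q, R, which are not in the proposed group, so the group is not monophyletic.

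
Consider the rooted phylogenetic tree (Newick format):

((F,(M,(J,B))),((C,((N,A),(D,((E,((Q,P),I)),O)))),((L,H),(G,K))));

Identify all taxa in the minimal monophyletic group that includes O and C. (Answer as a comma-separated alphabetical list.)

A, C, D, E, I, N, O, P, Q

Tracing O: it sits inside ((E,((Q,P),I)),O).
Tracing C: it sits inside (C,((N,A),(D,((E,((Q,P),I)),O)))).
The smallest clade enclosing both is (C,((N,A),(D,((E,((Q,P),I)),O)))); the answer is its 9 terminal taxa in alphabetical order.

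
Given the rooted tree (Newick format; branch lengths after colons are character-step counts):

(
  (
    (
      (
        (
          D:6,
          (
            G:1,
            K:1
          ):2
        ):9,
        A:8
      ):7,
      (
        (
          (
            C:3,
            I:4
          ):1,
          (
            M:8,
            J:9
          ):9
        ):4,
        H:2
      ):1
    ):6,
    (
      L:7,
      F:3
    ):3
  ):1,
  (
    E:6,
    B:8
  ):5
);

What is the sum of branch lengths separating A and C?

24

The path runs A → … → MRCA → … → C; the MRCA is the node subtending (((D,(G,K)),A),(((C,I),(M,J)),H)).
Branch lengths along that path: 8 + 7 + 1 + 4 + 1 + 3 = 24.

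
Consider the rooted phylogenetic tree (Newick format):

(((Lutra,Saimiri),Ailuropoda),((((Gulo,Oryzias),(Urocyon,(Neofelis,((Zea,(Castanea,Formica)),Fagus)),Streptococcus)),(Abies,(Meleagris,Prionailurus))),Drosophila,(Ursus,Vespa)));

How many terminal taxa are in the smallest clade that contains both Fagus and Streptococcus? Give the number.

7

The MRCA of Fagus and Streptococcus is the node subtending (Urocyon,(Neofelis,((Zea,(Castanea,Formica)),Fagus)),Streptococcus).
That clade contains 7 terminal taxa: Castanea, Fagus, Formica, Neofelis, Streptococcus, Urocyon, Zea.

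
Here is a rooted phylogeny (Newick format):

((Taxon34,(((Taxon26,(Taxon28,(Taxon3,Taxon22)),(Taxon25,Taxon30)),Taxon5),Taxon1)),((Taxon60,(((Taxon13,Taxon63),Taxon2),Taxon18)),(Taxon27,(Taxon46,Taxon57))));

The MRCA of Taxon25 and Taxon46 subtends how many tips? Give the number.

17

The MRCA of Taxon25 and Taxon46 is the root, so the clade is the entire tree.
That clade contains 17 terminal taxa: Taxon1, Taxon13, Taxon18, Taxon2, Taxon22, Taxon25, Taxon26, Taxon27, Taxon28, Taxon3, Taxon30, Taxon34, Taxon46, Taxon5, Taxon57, Taxon60, Taxon63.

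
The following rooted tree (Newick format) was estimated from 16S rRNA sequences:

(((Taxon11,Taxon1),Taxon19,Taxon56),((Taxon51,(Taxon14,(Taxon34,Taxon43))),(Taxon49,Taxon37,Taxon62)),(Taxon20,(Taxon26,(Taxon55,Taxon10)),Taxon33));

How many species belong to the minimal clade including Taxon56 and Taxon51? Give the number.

16

The MRCA of Taxon56 and Taxon51 is the root, so the clade is the entire tree.
That clade contains 16 terminal taxa: Taxon1, Taxon10, Taxon11, Taxon14, Taxon19, Taxon20, Taxon26, Taxon33, Taxon34, Taxon37, Taxon43, Taxon49, Taxon51, Taxon55, Taxon56, Taxon62.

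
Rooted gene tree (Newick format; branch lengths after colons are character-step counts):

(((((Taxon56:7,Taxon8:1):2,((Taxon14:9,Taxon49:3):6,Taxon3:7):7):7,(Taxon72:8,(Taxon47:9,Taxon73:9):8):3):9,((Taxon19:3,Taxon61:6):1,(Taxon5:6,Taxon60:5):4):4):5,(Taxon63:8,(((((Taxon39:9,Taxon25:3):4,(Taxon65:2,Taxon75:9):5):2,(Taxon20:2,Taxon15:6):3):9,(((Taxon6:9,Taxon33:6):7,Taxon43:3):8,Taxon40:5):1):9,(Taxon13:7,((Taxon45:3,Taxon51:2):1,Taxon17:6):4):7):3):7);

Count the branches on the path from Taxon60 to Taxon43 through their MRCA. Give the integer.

10

The MRCA of Taxon60 and Taxon43 is the root of the tree.
From Taxon60 up to that node: 4 branches. From Taxon43 up to the same node: 6 branches. Total: 4 + 6 = 10.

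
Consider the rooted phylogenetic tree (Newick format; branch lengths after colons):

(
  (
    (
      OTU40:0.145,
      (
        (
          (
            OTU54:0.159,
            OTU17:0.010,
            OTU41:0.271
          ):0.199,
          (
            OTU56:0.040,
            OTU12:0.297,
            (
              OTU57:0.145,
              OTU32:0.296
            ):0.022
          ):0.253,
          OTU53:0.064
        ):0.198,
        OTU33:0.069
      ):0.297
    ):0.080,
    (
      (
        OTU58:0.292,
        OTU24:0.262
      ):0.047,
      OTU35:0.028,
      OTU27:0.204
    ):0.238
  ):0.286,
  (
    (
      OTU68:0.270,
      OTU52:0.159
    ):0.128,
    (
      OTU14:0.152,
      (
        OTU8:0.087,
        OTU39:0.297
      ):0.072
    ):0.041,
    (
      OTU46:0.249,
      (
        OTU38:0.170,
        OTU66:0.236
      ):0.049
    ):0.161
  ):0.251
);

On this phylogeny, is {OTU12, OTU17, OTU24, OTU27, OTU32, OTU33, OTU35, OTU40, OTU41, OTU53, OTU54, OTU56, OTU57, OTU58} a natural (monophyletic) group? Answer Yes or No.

The most recent common ancestor of these taxa subtends ((OTU40,(((OTU54,OTU17,OTU41),(OTU56,OTU12,(OTU57,OTU32)),OTU53),OTU33)),((OTU58,OTU24),OTU35,OTU27)).
That clade has exactly 14 tips — every listed taxon and nothing else — so the group is monophyletic.

Yes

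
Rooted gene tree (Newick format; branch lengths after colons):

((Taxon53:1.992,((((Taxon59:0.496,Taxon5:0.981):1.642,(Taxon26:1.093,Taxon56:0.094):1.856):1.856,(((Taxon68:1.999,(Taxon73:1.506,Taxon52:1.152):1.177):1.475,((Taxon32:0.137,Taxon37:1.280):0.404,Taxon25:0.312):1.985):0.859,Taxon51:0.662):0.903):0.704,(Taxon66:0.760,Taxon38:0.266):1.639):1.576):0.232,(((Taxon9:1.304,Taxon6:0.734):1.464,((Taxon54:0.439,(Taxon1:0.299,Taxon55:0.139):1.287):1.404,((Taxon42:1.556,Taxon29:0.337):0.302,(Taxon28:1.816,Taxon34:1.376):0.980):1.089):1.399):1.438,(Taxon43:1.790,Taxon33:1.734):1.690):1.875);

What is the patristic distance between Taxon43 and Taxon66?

9.562

The path runs Taxon43 → … → MRCA → … → Taxon66; the MRCA is the root of the tree.
Branch lengths along that path: 1.790 + 1.690 + 1.875 + 0.232 + 1.576 + 1.639 + 0.760 = 9.562.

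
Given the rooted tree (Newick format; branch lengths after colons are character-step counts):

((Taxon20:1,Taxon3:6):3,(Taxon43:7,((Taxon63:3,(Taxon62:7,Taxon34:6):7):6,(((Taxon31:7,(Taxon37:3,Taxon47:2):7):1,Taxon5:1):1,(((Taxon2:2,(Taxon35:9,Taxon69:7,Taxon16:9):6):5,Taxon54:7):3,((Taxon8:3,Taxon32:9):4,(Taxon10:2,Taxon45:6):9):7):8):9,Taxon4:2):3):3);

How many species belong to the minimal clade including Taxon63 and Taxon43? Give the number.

The MRCA of Taxon63 and Taxon43 is the node subtending (Taxon43,((Taxon63,(Taxon62,Taxon34)),(((Taxon31,(Taxon37,Taxon47)),Taxon5),(((Taxon2,(Taxon35,Taxon69,Taxon16)),Taxon54),((Taxon8,Taxon32),(Taxon10,Taxon45)))),Taxon4)).
That clade contains 18 terminal taxa: Taxon10, Taxon16, Taxon2, Taxon31, Taxon32, Taxon34, Taxon35, Taxon37, Taxon4, Taxon43, Taxon45, Taxon47, Taxon5, Taxon54, Taxon62, Taxon63, Taxon69, Taxon8.

18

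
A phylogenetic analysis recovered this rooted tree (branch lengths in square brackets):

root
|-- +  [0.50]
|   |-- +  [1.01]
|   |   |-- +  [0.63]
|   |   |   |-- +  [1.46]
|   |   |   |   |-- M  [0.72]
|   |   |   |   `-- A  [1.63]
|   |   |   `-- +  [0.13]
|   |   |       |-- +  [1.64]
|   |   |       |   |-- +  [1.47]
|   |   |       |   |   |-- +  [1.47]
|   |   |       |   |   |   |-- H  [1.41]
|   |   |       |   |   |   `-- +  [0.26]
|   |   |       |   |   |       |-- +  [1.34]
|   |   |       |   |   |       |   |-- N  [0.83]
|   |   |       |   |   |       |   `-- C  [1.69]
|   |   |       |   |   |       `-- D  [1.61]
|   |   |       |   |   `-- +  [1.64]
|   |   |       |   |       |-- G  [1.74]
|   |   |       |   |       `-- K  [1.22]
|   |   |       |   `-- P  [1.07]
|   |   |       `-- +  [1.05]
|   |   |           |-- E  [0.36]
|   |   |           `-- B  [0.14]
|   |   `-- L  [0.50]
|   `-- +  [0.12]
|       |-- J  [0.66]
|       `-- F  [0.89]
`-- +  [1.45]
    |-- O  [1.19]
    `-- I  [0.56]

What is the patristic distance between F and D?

9.23

The path runs F → … → MRCA → … → D; the MRCA is the node subtending ((((M,A),((((H,((N,C),D)),(G,K)),P),(E,B))),L),(J,F)).
Branch lengths along that path: 0.89 + 0.12 + 1.01 + 0.63 + 0.13 + 1.64 + 1.47 + 1.47 + 0.26 + 1.61 = 9.23.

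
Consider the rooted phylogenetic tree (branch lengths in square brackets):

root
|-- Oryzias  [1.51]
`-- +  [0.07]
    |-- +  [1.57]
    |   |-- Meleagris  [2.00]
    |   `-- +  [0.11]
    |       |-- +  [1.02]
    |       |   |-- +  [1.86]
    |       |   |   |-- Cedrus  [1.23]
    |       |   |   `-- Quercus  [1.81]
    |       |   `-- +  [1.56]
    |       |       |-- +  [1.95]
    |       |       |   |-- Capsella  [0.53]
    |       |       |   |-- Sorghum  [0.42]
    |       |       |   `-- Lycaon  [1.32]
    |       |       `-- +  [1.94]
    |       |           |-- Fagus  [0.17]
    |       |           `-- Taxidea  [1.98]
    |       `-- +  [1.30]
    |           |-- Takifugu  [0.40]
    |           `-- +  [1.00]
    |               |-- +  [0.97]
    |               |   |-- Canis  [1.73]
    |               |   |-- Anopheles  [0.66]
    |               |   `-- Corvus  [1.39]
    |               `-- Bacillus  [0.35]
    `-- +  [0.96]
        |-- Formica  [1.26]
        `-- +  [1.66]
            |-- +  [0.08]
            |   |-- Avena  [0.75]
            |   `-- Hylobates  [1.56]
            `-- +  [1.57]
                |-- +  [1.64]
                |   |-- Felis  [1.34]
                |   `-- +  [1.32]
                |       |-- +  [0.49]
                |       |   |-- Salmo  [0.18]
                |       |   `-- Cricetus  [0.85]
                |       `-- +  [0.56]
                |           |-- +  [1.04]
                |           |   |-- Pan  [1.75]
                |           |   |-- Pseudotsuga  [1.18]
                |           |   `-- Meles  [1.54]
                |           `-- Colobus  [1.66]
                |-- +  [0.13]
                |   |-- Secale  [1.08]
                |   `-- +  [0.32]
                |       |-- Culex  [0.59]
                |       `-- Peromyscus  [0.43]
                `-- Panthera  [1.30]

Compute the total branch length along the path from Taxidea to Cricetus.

16.67

The path runs Taxidea → … → MRCA → … → Cricetus; the MRCA is the node subtending ((Meleagris,(((Cedrus,Quercus),((Capsella,Sorghum,Lycaon),(Fagus,Taxidea))),(Takifugu,((Canis,Anopheles,Corvus),Bacillus)))),(Formica,((Avena,Hylobates),((Felis,((Salmo,Cricetus),((Pan,Pseudotsuga,Meles),Colobus))),(Secale,(Culex,Peromyscus)),Panthera)))).
Branch lengths along that path: 1.98 + 1.94 + 1.56 + 1.02 + 0.11 + 1.57 + 0.96 + 1.66 + 1.57 + 1.64 + 1.32 + 0.49 + 0.85 = 16.67.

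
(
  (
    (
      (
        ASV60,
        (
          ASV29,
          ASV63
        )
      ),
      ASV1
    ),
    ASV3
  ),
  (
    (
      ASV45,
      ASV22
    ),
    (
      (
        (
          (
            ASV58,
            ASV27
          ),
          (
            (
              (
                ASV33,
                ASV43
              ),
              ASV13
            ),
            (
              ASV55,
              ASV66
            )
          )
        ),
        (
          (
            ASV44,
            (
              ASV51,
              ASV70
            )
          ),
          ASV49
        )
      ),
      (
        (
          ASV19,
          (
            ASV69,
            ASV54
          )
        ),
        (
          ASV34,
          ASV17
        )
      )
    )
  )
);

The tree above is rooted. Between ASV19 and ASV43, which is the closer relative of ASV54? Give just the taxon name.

The MRCA of ASV54 and ASV19 subtends (ASV19,(ASV69,ASV54)) (3 taxa).
The MRCA of ASV54 and ASV43 subtends ((((ASV58,ASV27),(((ASV33,ASV43),ASV13),(ASV55,ASV66))),((ASV44,(ASV51,ASV70)),ASV49)),((ASV19,(ASV69,ASV54)),(ASV34,ASV17))) (16 taxa).
The first is nested inside the second, so ASV54 shares a more recent common ancestor with ASV19.

ASV19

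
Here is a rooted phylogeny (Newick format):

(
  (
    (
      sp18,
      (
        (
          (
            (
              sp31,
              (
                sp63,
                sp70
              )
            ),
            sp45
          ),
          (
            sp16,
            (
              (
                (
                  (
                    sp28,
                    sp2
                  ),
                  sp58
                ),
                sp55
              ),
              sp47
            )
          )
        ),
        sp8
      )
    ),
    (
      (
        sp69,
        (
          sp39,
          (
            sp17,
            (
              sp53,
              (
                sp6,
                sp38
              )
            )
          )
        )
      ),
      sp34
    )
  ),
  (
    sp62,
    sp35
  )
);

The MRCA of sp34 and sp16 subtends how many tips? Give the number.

The MRCA of sp34 and sp16 is the node subtending ((sp18,((((sp31,(sp63,sp70)),sp45),(sp16,((((sp28,sp2),sp58),sp55),sp47))),sp8)),((sp69,(sp39,(sp17,(sp53,(sp6,sp38))))),sp34)).
That clade contains 19 terminal taxa: sp16, sp17, sp18, sp2, sp28, sp31, sp34, sp38, sp39, sp45, sp47, sp53, sp55, sp58, sp6, sp63, sp69, sp70, sp8.

19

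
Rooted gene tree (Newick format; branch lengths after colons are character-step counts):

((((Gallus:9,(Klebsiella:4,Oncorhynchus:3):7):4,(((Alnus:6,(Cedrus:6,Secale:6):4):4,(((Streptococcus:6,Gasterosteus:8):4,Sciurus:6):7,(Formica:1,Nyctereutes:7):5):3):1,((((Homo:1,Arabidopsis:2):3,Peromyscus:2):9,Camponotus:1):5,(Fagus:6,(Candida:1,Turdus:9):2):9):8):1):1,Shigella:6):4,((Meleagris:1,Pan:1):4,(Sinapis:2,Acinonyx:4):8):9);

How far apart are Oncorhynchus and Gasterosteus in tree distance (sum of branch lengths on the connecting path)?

The path runs Oncorhynchus → … → MRCA → … → Gasterosteus; the MRCA is the node subtending ((Gallus,(Klebsiella,Oncorhynchus)),(((Alnus,(Cedrus,Secale)),(((Streptococcus,Gasterosteus),Sciurus),(Formica,Nyctereutes))),((((Homo,Arabidopsis),Peromyscus),Camponotus),(Fagus,(Candida,Turdus))))).
Branch lengths along that path: 3 + 7 + 4 + 1 + 1 + 3 + 7 + 4 + 8 = 38.

38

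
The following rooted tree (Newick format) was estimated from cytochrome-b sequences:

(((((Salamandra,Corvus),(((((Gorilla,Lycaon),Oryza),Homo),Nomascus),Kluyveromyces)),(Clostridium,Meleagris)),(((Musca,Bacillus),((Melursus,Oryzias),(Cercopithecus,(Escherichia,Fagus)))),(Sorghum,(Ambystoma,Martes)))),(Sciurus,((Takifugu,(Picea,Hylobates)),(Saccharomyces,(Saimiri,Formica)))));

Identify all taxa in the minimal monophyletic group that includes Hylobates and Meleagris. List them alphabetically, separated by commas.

Tracing Hylobates: it sits inside (Picea,Hylobates).
Tracing Meleagris: it sits inside (Clostridium,Meleagris).
The smallest clade enclosing both is the whole tree (their MRCA is the root), so the answer is all 27 tips in alphabetical order.

Ambystoma, Bacillus, Cercopithecus, Clostridium, Corvus, Escherichia, Fagus, Formica, Gorilla, Homo, Hylobates, Kluyveromyces, Lycaon, Martes, Meleagris, Melursus, Musca, Nomascus, Oryza, Oryzias, Picea, Saccharomyces, Saimiri, Salamandra, Sciurus, Sorghum, Takifugu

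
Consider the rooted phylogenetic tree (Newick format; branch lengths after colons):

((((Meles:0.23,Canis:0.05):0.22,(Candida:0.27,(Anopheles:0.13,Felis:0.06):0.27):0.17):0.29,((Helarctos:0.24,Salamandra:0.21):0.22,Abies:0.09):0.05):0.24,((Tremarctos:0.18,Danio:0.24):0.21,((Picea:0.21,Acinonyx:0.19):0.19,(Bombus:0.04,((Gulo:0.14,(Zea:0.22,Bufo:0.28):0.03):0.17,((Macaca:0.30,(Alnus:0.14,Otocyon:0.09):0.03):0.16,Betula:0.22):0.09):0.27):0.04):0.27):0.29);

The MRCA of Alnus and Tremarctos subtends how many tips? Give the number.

12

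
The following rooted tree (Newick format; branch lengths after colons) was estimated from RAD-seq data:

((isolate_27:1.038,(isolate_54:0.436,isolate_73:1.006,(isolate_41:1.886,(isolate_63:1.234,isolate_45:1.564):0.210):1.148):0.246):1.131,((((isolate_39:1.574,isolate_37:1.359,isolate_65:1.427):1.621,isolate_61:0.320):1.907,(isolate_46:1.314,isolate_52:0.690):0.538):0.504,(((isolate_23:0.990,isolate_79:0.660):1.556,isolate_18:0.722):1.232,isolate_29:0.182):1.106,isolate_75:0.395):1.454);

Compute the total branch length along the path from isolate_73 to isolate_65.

The path runs isolate_73 → … → MRCA → … → isolate_65; the MRCA is the root of the tree.
Branch lengths along that path: 1.006 + 0.246 + 1.131 + 1.454 + 0.504 + 1.907 + 1.621 + 1.427 = 9.296.

9.296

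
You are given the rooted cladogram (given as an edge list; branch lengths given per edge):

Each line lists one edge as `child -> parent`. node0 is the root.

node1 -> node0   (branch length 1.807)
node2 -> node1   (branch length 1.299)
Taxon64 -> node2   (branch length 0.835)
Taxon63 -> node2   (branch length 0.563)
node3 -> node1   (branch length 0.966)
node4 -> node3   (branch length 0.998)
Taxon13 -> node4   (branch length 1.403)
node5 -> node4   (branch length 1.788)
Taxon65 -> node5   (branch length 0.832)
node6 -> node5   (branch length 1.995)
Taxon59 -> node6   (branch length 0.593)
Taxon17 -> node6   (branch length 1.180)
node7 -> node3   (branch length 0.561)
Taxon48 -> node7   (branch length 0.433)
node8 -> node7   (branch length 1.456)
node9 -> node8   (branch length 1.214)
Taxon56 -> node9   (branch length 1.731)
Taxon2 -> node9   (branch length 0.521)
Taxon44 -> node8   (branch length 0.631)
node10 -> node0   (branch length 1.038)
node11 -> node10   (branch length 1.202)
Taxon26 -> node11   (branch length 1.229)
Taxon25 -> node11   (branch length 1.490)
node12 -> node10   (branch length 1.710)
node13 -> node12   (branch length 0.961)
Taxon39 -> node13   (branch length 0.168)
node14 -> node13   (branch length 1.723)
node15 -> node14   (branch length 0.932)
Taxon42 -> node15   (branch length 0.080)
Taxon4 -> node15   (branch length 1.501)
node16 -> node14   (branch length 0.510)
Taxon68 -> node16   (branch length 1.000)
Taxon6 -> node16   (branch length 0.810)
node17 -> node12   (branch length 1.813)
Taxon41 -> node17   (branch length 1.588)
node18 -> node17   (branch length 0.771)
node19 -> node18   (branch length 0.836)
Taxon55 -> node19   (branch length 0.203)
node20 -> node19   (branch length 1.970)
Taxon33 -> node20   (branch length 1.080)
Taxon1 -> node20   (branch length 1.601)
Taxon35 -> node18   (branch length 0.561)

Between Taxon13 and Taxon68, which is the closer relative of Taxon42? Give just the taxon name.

Taxon68

The MRCA of Taxon42 and Taxon68 subtends ((Taxon42,Taxon4),(Taxon68,Taxon6)) (4 taxa).
The MRCA of Taxon42 and Taxon13 is the root, subtending the entire tree (22 taxa).
The first is nested inside the second, so Taxon42 shares a more recent common ancestor with Taxon68.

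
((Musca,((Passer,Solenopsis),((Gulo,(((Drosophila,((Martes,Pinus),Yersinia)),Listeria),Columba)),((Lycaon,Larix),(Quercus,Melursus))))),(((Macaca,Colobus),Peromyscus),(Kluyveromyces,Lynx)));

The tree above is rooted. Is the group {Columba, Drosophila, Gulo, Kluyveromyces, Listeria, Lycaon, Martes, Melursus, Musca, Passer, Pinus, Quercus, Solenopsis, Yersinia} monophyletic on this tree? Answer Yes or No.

No

The MRCA of the listed taxa is the root, so the smallest clade containing them is the whole tree.
That clade also contains Colobus, Larix, Lynx, Macaca, Peromyscus, which are not in the proposed group, so the group is not monophyletic.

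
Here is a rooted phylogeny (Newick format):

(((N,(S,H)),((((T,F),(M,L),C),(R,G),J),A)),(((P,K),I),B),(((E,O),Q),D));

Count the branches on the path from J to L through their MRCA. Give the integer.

The MRCA of J and L is the node subtending (((T,F),(M,L),C),(R,G),J).
From J up to that node: 1 branch. From L up to the same node: 3 branches. Total: 1 + 3 = 4.

4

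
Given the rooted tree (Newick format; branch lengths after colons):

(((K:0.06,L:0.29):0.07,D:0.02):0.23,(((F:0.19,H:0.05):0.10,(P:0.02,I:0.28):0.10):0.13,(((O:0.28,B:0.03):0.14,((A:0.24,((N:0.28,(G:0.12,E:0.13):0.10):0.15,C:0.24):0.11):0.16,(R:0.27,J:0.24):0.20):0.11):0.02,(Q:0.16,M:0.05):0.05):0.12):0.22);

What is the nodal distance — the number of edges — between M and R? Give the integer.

The MRCA of M and R is the node subtending (((O,B),((A,((N,(G,E)),C)),(R,J))),(Q,M)).
From M up to that node: 2 branches. From R up to the same node: 4 branches. Total: 2 + 4 = 6.

6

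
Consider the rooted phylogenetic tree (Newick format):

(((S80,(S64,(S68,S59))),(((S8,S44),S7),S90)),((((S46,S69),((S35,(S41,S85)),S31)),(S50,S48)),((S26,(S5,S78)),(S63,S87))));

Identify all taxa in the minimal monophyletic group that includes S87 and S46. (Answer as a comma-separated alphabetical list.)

S26, S31, S35, S41, S46, S48, S5, S50, S63, S69, S78, S85, S87

Tracing S87: it sits inside (S63,S87).
Tracing S46: it sits inside (S46,S69).
The smallest clade enclosing both is ((((S46,S69),((S35,(S41,S85)),S31)),(S50,S48)),((S26,(S5,S78)),(S63,S87))); the answer is its 13 terminal taxa in alphabetical order.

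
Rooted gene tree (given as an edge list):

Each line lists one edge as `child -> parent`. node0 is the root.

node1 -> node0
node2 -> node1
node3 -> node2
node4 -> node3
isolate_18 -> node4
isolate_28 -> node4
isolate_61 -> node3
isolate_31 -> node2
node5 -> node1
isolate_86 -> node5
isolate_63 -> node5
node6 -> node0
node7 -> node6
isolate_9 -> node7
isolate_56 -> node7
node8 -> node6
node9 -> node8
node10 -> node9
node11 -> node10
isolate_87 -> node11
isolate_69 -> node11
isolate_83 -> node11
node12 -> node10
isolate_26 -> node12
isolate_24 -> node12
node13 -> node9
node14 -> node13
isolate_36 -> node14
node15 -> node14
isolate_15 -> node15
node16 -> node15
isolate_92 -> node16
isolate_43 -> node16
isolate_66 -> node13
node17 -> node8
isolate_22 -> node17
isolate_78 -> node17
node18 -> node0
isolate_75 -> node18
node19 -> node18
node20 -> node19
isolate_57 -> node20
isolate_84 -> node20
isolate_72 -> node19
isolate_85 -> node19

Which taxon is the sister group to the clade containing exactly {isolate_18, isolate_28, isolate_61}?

isolate_31

The clade containing exactly {isolate_18, isolate_28, isolate_61} attaches to the tree at the node subtending (((isolate_18,isolate_28),isolate_61),isolate_31).
The other lineage descending from that same node — the sister group — is the single tip isolate_31.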